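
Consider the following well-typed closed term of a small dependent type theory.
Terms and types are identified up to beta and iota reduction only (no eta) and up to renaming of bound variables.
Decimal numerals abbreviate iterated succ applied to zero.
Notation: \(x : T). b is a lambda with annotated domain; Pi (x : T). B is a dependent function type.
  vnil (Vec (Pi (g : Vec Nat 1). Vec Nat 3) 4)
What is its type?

the term's type:
  Vec (Vec (Pi (g : Vec Nat 1). Vec Nat 3) 4) 0


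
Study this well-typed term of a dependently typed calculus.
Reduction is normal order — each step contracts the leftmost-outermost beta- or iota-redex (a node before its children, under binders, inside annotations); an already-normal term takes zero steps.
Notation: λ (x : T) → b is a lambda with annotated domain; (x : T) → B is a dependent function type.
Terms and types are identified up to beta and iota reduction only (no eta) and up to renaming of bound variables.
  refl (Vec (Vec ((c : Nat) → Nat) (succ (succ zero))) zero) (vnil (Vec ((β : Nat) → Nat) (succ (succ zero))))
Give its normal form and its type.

resulting normal form:
  refl (Vec (Vec ((c : Nat) → Nat) (succ (succ zero))) zero) (vnil (Vec ((β : Nat) → Nat) (succ (succ zero))))
the term's type:
  Eq (Vec (Vec ((c : Nat) → Nat) (succ (succ zero))) zero) (vnil (Vec ((β : Nat) → Nat) (succ (succ zero)))) (vnil (Vec ((t : Nat) → Nat) (succ (succ zero))))


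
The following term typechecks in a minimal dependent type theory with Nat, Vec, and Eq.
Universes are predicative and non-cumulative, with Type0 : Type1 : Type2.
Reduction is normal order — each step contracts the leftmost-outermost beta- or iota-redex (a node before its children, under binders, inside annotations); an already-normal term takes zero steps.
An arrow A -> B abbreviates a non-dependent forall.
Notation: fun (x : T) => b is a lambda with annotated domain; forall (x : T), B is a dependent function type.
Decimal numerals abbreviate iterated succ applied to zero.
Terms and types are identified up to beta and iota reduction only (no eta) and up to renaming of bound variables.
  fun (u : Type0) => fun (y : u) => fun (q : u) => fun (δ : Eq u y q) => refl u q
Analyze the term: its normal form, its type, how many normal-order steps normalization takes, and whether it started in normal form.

resulting normal form:
  fun (u : Type0) => fun (y : u) => fun (q : u) => fun (δ : Eq u y q) => refl u q
the term's type:
  forall (u : Type0), forall (y : u), forall (q : u), Eq u y q -> Eq u q q
steps to reach normal form (normal order): 0
started in normal form: yes


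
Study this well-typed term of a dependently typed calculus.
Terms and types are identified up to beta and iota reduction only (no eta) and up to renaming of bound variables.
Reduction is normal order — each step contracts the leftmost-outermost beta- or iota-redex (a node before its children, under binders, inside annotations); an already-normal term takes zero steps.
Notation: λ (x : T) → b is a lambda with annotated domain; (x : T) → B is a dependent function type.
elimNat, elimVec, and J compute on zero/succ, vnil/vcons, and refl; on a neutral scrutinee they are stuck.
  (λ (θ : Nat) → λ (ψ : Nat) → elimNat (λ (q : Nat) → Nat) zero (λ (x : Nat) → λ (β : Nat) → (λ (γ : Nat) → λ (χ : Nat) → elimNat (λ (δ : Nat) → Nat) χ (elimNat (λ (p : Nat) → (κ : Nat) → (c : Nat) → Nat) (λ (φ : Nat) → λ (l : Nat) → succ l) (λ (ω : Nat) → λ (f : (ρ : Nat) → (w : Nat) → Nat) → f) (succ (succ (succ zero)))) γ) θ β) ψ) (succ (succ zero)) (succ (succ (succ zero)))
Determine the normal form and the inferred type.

normal form:
  succ (succ (succ (succ (succ (succ zero)))))
the term's type:
  Nat


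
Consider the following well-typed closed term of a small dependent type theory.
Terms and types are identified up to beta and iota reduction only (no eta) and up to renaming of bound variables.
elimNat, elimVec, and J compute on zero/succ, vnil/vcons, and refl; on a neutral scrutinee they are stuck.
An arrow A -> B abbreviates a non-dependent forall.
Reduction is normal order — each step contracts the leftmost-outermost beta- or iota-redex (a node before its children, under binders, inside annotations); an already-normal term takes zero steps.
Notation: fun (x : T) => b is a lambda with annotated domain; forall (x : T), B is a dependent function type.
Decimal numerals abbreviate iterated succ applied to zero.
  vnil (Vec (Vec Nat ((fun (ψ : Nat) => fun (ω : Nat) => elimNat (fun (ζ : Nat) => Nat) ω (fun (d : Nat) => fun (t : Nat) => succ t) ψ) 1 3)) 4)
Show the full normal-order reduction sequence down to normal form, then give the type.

normal-order reduction:
  vnil (Vec (Vec Nat ((fun (ψ : Nat) => fun (ω : Nat) => elimNat (fun (ζ : Nat) => Nat) ω (fun (d : Nat) => fun (t : Nat) => succ t) ψ) 1 3)) 4)
  ~> vnil (Vec (Vec Nat ((fun (ψ : Nat) => elimNat (fun (ω : Nat) => Nat) ψ (fun (ζ : Nat) => fun (d : Nat) => succ d) 1) 3)) 4)
  ~> vnil (Vec (Vec Nat (elimNat (fun (ψ : Nat) => Nat) 3 (fun (ω : Nat) => fun (ζ : Nat) => succ ζ) 1)) 4)
  ~> vnil (Vec (Vec Nat ((fun (ψ : Nat) => fun (ω : Nat) => succ ω) 0 (elimNat (fun (ζ : Nat) => Nat) 3 (fun (d : Nat) => fun (t : Nat) => succ t) 0))) 4)
  ~> vnil (Vec (Vec Nat ((fun (ψ : Nat) => succ ψ) (elimNat (fun (ω : Nat) => Nat) 3 (fun (ζ : Nat) => fun (d : Nat) => succ d) 0))) 4)
  ~> vnil (Vec (Vec Nat (succ (elimNat (fun (ψ : Nat) => Nat) 3 (fun (ω : Nat) => fun (ζ : Nat) => succ ζ) 0))) 4)
  ~> vnil (Vec (Vec Nat 4) 4)
type:
  Vec (Vec (Vec Nat 4) 4) 0


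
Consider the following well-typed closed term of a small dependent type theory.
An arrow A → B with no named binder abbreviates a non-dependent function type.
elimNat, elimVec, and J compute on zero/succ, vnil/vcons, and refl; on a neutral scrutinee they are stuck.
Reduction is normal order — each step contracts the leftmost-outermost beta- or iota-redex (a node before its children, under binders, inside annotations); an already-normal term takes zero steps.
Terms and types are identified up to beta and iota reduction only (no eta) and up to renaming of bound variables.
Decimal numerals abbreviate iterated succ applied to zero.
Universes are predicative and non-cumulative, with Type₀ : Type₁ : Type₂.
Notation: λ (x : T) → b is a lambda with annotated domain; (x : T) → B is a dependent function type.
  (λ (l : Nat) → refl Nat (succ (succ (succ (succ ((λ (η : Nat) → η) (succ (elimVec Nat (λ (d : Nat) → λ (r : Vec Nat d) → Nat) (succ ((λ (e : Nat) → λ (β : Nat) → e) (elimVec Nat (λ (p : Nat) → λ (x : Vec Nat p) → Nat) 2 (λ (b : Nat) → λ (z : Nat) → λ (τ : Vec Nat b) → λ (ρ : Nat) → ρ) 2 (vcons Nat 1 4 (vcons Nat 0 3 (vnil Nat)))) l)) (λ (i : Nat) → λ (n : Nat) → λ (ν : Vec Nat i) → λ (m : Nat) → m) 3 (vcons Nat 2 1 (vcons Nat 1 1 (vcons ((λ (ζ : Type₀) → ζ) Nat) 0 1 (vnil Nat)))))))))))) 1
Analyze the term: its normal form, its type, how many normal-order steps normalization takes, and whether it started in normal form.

normal form:
  refl Nat 8
the term's type:
  Eq Nat 8 8
steps to reach normal form (normal order): 31
already normal: no
first redex: a beta-redex


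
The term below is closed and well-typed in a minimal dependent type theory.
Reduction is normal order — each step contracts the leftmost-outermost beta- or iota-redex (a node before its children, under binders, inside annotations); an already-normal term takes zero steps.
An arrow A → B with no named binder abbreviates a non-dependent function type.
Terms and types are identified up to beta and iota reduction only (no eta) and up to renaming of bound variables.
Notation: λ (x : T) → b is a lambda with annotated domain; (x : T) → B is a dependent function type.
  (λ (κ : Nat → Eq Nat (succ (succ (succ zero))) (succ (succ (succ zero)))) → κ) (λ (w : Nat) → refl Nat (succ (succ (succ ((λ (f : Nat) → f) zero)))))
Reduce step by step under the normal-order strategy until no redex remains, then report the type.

reduction (normal order):
  (λ (κ : Nat → Eq Nat (succ (succ (succ zero))) (succ (succ (succ zero)))) → κ) (λ (w : Nat) → refl Nat (succ (succ (succ ((λ (f : Nat) → f) zero)))))
  ~> λ (κ : Nat) → refl Nat (succ (succ (succ ((λ (w : Nat) → w) zero))))
  ~> λ (κ : Nat) → refl Nat (succ (succ (succ zero)))
type:
  Nat → Eq Nat (succ (succ (succ zero))) (succ (succ (succ zero)))


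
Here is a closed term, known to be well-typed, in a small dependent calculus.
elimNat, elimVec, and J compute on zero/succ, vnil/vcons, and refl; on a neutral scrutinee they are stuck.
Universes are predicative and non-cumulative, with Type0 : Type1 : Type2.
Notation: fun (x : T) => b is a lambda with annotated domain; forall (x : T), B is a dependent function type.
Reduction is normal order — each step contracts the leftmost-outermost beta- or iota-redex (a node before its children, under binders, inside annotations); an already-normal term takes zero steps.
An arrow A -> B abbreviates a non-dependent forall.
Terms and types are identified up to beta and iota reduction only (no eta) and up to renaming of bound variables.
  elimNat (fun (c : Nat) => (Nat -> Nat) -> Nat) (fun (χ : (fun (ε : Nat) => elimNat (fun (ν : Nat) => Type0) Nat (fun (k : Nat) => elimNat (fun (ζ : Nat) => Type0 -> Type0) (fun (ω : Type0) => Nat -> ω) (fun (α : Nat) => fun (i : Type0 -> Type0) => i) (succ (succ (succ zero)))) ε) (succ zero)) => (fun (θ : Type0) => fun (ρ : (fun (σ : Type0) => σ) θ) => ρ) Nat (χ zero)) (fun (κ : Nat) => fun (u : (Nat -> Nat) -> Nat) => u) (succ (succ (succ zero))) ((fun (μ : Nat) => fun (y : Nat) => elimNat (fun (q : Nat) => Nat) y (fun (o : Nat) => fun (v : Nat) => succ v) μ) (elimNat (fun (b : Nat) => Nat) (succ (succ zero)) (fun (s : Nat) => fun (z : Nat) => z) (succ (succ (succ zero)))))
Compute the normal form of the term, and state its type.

resulting normal form:
  succ (succ zero)
the term's type:
  Nat


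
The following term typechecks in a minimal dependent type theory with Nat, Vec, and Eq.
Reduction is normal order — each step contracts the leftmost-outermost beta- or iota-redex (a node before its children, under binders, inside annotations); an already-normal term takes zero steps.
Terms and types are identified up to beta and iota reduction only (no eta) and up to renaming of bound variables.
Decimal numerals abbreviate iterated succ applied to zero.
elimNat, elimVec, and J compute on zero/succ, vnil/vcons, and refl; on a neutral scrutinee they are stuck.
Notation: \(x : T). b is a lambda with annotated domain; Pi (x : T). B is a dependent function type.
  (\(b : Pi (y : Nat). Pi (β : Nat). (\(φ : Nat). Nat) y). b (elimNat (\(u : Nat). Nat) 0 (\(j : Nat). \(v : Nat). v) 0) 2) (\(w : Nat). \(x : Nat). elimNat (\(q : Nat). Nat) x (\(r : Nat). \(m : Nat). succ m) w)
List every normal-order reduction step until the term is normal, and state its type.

normal-order reduction sequence:
  (\(b : Pi (y : Nat). Pi (β : Nat). (\(φ : Nat). Nat) y). b (elimNat (\(u : Nat). Nat) 0 (\(j : Nat). \(v : Nat). v) 0) 2) (\(w : Nat). \(x : Nat). elimNat (\(q : Nat). Nat) x (\(r : Nat). \(m : Nat). succ m) w)
  ~> (\(b : Nat). \(y : Nat). elimNat (\(β : Nat). Nat) y (\(φ : Nat). \(u : Nat). succ u) b) (elimNat (\(j : Nat). Nat) 0 (\(v : Nat). \(w : Nat). w) 0) 2
  ~> (\(b : Nat). elimNat (\(y : Nat). Nat) b (\(β : Nat). \(φ : Nat). succ φ) (elimNat (\(u : Nat). Nat) 0 (\(j : Nat). \(v : Nat). v) 0)) 2
  ~> elimNat (\(b : Nat). Nat) 2 (\(y : Nat). \(β : Nat). succ β) (elimNat (\(φ : Nat). Nat) 0 (\(u : Nat). \(j : Nat). j) 0)
  ~> elimNat (\(b : Nat). Nat) 2 (\(y : Nat). \(β : Nat). succ β) 0
  ~> 2
type:
  Nat


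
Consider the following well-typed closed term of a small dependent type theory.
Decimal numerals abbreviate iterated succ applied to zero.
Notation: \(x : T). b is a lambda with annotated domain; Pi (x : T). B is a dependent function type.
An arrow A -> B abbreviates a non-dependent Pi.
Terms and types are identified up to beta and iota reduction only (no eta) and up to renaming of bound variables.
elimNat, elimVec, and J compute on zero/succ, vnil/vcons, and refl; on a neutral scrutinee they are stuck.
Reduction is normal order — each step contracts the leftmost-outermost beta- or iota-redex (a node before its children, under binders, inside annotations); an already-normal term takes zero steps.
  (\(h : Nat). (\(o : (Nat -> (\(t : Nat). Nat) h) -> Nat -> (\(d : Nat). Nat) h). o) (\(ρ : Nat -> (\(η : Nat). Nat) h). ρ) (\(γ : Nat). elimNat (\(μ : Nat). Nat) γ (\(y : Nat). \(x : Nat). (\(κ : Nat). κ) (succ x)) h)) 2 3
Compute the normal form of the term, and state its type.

reduced normal form:
  5
the term's type:
  Nat
observation: reduction starts at a beta-redex, and 13 normal-order steps reach the normal form.


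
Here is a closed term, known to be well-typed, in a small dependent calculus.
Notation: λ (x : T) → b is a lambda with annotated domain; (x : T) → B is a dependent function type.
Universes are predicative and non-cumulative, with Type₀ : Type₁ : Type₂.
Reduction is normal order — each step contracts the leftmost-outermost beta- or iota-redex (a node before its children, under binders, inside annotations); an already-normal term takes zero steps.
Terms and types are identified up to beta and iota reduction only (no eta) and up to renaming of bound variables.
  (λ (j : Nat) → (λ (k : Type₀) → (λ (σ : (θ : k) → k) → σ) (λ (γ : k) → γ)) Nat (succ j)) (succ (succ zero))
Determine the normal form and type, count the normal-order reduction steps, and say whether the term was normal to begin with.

reduced normal form:
  succ (succ (succ zero))
the term's type:
  Nat
normal-order step count: 4
term was already normal: no
first contracted redex: a beta-redex


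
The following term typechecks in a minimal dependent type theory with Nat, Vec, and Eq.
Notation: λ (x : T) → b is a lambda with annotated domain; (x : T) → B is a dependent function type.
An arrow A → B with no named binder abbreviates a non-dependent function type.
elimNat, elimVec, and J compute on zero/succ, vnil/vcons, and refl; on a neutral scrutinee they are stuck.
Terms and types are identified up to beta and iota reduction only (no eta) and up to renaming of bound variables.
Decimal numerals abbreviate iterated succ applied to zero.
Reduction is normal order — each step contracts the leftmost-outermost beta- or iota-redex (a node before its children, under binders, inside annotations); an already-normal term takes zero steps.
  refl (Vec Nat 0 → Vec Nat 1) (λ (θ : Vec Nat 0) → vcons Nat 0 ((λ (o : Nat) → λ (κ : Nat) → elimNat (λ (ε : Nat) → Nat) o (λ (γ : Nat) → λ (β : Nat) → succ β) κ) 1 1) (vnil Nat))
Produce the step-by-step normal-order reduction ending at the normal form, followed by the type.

normal-order reduction:
  refl (Vec Nat 0 → Vec Nat 1) (λ (θ : Vec Nat 0) → vcons Nat 0 ((λ (o : Nat) → λ (κ : Nat) → elimNat (λ (ε : Nat) → Nat) o (λ (γ : Nat) → λ (β : Nat) → succ β) κ) 1 1) (vnil Nat))
  ~> refl (Vec Nat 0 → Vec Nat 1) (λ (θ : Vec Nat 0) → vcons Nat 0 ((λ (o : Nat) → elimNat (λ (κ : Nat) → Nat) 1 (λ (ε : Nat) → λ (γ : Nat) → succ γ) o) 1) (vnil Nat))
  ~> refl (Vec Nat 0 → Vec Nat 1) (λ (θ : Vec Nat 0) → vcons Nat 0 (elimNat (λ (o : Nat) → Nat) 1 (λ (κ : Nat) → λ (ε : Nat) → succ ε) 1) (vnil Nat))
  ~> refl (Vec Nat 0 → Vec Nat 1) (λ (θ : Vec Nat 0) → vcons Nat 0 ((λ (o : Nat) → λ (κ : Nat) → succ κ) 0 (elimNat (λ (ε : Nat) → Nat) 1 (λ (γ : Nat) → λ (β : Nat) → succ β) 0)) (vnil Nat))
  ~> refl (Vec Nat 0 → Vec Nat 1) (λ (θ : Vec Nat 0) → vcons Nat 0 ((λ (o : Nat) → succ o) (elimNat (λ (κ : Nat) → Nat) 1 (λ (ε : Nat) → λ (γ : Nat) → succ γ) 0)) (vnil Nat))
  ~> refl (Vec Nat 0 → Vec Nat 1) (λ (θ : Vec Nat 0) → vcons Nat 0 (succ (elimNat (λ (o : Nat) → Nat) 1 (λ (κ : Nat) → λ (ε : Nat) → succ ε) 0)) (vnil Nat))
  ~> refl (Vec Nat 0 → Vec Nat 1) (λ (θ : Vec Nat 0) → vcons Nat 0 2 (vnil Nat))
the term's type:
  Eq (Vec Nat 0 → Vec Nat 1) (λ (θ : Vec Nat 0) → vcons Nat 0 2 (vnil Nat)) (λ (o : Vec Nat 0) → vcons Nat 0 2 (vnil Nat))


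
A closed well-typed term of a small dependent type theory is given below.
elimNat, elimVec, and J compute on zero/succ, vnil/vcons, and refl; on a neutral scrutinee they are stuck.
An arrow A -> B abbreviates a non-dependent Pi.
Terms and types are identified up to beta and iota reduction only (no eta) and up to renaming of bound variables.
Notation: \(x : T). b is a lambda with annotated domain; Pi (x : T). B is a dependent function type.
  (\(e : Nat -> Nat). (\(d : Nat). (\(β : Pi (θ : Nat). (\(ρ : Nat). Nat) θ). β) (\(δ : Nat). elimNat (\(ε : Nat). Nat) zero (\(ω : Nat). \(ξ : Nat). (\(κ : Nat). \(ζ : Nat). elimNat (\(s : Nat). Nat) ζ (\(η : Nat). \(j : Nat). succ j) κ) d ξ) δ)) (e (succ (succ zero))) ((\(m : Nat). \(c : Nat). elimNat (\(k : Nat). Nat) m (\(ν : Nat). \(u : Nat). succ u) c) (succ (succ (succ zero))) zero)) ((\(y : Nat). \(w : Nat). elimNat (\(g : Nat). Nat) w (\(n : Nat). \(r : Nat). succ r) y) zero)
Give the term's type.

inferred type:
  Nat


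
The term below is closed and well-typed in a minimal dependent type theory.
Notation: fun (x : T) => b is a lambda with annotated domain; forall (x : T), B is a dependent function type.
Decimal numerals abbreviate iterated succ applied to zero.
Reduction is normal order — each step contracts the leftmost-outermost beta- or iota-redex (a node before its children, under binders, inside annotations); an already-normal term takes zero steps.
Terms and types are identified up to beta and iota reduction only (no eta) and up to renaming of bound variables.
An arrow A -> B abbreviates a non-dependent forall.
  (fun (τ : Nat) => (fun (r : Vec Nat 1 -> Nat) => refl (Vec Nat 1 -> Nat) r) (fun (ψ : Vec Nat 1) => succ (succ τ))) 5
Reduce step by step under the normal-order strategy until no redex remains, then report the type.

normal-order reduction:
  (fun (τ : Nat) => (fun (r : Vec Nat 1 -> Nat) => refl (Vec Nat 1 -> Nat) r) (fun (ψ : Vec Nat 1) => succ (succ τ))) 5
  ~> (fun (τ : Vec Nat 1 -> Nat) => refl (Vec Nat 1 -> Nat) τ) (fun (r : Vec Nat 1) => 7)
  ~> refl (Vec Nat 1 -> Nat) (fun (τ : Vec Nat 1) => 7)
the term's type:
  Eq (Vec Nat 1 -> Nat) (fun (τ : Vec Nat 1) => 7) (fun (r : Vec Nat 1) => 7)


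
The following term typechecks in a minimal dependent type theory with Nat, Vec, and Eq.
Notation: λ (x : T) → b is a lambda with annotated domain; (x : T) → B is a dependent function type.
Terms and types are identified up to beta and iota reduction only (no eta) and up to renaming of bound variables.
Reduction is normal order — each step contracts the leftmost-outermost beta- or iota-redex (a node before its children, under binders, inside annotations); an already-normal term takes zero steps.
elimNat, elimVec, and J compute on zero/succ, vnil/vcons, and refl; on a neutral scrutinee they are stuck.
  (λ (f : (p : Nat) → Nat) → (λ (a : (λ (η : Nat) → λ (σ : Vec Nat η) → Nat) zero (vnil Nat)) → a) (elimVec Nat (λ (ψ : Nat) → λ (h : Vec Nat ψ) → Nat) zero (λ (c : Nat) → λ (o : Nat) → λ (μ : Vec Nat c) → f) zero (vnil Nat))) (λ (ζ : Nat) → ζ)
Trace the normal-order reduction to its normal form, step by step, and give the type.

reduction (normal order):
  (λ (f : (p : Nat) → Nat) → (λ (a : (λ (η : Nat) → λ (σ : Vec Nat η) → Nat) zero (vnil Nat)) → a) (elimVec Nat (λ (ψ : Nat) → λ (h : Vec Nat ψ) → Nat) zero (λ (c : Nat) → λ (o : Nat) → λ (μ : Vec Nat c) → f) zero (vnil Nat))) (λ (ζ : Nat) → ζ)
  ~> (λ (f : (λ (p : Nat) → λ (a : Vec Nat p) → Nat) zero (vnil Nat)) → f) (elimVec Nat (λ (η : Nat) → λ (σ : Vec Nat η) → Nat) zero (λ (ψ : Nat) → λ (h : Nat) → λ (c : Vec Nat ψ) → λ (o : Nat) → o) zero (vnil Nat))
  ~> elimVec Nat (λ (f : Nat) → λ (p : Vec Nat f) → Nat) zero (λ (a : Nat) → λ (η : Nat) → λ (σ : Vec Nat a) → λ (ψ : Nat) → ψ) zero (vnil Nat)
  ~> zero
type:
  Nat


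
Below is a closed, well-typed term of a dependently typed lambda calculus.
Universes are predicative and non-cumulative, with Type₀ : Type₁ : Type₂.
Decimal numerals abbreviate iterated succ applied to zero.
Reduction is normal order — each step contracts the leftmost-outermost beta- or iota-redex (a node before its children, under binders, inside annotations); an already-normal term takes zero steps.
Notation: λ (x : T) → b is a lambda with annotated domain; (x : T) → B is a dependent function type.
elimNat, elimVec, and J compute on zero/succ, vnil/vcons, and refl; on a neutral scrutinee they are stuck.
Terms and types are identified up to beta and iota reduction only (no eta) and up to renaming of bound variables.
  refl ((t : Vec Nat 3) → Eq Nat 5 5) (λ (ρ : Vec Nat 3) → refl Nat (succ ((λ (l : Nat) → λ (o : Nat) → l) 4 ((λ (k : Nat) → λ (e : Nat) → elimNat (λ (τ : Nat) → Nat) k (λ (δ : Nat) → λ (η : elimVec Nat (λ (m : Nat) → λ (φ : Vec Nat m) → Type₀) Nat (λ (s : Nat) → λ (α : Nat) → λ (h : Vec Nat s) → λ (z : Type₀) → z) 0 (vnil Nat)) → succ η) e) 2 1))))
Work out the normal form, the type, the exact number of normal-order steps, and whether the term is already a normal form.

resulting normal form:
  refl ((t : Vec Nat 3) → Eq Nat 5 5) (λ (ρ : Vec Nat 3) → refl Nat 5)
type:
  Eq ((t : Vec Nat 3) → Eq Nat 5 5) (λ (ρ : Vec Nat 3) → refl Nat 5) (λ (l : Vec Nat 3) → refl Nat 5)
steps to reach normal form (normal order): 2
started in normal form: no
first redex: a beta-redex


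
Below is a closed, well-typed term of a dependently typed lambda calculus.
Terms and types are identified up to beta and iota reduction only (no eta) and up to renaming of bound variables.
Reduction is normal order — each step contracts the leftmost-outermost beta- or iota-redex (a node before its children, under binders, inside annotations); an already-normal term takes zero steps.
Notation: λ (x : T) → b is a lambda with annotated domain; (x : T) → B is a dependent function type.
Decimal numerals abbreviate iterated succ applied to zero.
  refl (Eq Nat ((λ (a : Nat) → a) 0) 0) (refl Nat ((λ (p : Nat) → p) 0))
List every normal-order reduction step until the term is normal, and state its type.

normal-order reduction sequence:
  refl (Eq Nat ((λ (a : Nat) → a) 0) 0) (refl Nat ((λ (p : Nat) → p) 0))
  ~> refl (Eq Nat 0 0) (refl Nat ((λ (a : Nat) → a) 0))
  ~> refl (Eq Nat 0 0) (refl Nat 0)
type:
  Eq (Eq Nat 0 0) (refl Nat 0) (refl Nat 0)


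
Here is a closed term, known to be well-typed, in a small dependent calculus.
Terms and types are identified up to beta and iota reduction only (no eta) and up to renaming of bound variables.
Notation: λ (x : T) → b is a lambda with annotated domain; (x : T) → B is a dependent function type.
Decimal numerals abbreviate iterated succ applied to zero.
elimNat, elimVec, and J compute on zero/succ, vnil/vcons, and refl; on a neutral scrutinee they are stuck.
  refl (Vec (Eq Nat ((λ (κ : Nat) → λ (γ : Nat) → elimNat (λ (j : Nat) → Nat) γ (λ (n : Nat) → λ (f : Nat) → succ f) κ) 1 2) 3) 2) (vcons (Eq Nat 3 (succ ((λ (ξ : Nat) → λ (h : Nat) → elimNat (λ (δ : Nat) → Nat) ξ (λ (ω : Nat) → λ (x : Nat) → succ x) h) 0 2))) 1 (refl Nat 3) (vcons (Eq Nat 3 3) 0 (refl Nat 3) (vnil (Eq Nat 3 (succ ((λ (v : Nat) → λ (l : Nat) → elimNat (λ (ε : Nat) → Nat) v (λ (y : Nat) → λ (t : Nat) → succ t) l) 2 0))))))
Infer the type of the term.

the term's type:
  Eq (Vec (Eq Nat 3 3) 2) (vcons (Eq Nat 3 3) 1 (refl Nat 3) (vcons (Eq Nat 3 3) 0 (refl Nat 3) (vnil (Eq Nat 3 3)))) (vcons (Eq Nat 3 3) 1 (refl Nat 3) (vcons (Eq Nat 3 3) 0 (refl Nat 3) (vnil (Eq Nat 3 3))))


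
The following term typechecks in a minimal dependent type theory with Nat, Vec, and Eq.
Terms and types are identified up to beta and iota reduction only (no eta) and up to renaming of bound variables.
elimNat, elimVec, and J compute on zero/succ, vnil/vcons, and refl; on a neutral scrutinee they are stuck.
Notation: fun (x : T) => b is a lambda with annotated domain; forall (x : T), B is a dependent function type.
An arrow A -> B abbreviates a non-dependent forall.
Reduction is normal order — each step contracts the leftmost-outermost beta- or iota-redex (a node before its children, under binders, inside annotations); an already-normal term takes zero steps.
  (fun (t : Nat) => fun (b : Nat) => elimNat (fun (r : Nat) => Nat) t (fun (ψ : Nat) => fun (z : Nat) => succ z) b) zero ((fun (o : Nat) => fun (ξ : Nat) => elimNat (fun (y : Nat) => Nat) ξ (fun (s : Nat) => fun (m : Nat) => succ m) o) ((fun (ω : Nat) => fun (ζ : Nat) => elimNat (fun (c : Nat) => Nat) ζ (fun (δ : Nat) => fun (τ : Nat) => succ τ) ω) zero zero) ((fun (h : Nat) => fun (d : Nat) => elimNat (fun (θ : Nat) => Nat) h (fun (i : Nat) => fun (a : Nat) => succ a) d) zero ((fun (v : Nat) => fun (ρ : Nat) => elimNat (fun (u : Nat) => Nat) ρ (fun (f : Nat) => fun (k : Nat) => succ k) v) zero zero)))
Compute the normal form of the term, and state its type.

resulting normal form:
  zero
the term's type:
  Nat
observation: the first redex contracted is a beta-redex; the normal form is reached in 15 normal-order steps.


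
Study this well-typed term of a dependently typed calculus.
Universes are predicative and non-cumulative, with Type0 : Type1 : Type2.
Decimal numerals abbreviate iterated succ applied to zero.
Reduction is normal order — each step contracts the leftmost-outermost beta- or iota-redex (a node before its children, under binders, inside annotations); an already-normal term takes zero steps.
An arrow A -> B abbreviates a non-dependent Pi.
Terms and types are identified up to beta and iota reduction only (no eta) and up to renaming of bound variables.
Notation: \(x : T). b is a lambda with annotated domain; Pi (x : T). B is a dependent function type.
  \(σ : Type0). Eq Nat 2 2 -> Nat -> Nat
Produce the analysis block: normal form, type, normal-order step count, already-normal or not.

resulting normal form:
  \(σ : Type0). Eq Nat 2 2 -> Nat -> Nat
type:
  Type0 -> Type0
normal-order step count: 0
already normal: yes


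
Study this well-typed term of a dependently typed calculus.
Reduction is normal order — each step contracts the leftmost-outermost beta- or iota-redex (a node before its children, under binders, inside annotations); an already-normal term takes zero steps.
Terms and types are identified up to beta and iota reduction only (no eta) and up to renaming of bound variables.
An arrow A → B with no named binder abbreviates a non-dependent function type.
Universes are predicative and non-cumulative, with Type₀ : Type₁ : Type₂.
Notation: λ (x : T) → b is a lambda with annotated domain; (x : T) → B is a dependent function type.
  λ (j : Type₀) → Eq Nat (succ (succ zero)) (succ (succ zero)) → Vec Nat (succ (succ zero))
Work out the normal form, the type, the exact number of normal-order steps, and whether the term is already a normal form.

normal form:
  λ (j : Type₀) → Eq Nat (succ (succ zero)) (succ (succ zero)) → Vec Nat (succ (succ zero))
type:
  Type₀ → Type₀
reduction steps (normal order): 0
already normal: yes


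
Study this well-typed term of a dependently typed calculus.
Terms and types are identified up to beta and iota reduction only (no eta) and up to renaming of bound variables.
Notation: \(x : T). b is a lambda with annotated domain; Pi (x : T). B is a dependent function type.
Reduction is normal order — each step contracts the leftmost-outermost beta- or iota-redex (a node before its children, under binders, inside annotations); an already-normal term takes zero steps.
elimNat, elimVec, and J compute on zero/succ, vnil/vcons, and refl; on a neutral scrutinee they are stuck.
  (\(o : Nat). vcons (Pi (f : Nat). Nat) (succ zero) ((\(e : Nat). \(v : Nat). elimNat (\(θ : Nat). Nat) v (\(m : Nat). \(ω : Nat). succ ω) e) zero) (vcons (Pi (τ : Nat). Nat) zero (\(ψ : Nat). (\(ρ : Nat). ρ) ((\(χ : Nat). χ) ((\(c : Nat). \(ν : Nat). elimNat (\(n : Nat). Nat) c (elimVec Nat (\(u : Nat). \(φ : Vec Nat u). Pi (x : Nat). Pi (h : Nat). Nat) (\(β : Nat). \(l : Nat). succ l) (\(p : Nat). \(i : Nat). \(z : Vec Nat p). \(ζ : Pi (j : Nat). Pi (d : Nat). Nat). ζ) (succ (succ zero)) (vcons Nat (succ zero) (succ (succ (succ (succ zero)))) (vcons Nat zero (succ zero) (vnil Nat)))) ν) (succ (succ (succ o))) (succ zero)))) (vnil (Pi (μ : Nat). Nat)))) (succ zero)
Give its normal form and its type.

resulting normal form:
  vcons (Pi (o : Nat). Nat) (succ zero) (\(f : Nat). f) (vcons (Pi (e : Nat). Nat) zero (\(v : Nat). succ (succ (succ (succ (succ zero))))) (vnil (Pi (θ : Nat). Nat)))
inferred type:
  Vec (Pi (o : Nat). Nat) (succ (succ zero))
observation: 22 normal-order steps normalize the term, beginning with a beta-redex.


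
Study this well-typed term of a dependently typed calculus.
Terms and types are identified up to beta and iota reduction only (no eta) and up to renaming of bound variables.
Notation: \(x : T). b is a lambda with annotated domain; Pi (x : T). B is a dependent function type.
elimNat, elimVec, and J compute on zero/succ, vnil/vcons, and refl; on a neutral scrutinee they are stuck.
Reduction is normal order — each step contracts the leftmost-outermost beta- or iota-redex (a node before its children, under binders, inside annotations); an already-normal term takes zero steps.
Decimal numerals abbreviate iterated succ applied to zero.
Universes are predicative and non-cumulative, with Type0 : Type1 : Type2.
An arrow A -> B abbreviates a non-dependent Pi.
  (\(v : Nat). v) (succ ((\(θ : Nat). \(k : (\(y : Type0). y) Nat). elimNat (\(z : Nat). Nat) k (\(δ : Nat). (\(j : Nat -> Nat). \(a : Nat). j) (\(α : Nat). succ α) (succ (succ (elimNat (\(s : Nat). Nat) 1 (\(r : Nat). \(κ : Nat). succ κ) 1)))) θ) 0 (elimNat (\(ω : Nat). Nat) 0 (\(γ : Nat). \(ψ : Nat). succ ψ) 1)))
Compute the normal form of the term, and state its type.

reduced normal form:
  2
type:
  Nat
observation: 8 normal-order steps normalize the term, beginning with a beta-redex.


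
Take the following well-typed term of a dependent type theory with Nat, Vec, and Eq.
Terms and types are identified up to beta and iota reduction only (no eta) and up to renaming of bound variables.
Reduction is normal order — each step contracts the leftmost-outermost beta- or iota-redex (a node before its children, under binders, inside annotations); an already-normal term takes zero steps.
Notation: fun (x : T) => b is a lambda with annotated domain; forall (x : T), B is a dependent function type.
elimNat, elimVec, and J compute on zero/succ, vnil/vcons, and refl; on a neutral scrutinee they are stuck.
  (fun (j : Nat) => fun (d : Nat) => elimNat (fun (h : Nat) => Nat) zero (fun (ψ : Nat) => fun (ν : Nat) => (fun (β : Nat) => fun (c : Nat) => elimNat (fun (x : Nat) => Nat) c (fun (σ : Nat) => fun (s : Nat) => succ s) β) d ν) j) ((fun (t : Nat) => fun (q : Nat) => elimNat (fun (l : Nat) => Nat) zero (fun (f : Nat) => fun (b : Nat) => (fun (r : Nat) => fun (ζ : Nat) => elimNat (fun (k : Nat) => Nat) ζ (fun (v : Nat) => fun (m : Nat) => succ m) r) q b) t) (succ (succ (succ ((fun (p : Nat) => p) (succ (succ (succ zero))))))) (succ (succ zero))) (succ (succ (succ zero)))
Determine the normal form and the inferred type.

resulting normal form:
  succ (succ (succ (succ (succ (succ (succ (succ (succ (succ (succ (succ (succ (succ (succ (succ (succ (succ (succ (succ (succ (succ (succ (succ (succ (succ (succ (succ (succ (succ (succ (succ (succ (succ (succ (succ zero)))))))))))))))))))))))))))))))))))
type:
  Nat


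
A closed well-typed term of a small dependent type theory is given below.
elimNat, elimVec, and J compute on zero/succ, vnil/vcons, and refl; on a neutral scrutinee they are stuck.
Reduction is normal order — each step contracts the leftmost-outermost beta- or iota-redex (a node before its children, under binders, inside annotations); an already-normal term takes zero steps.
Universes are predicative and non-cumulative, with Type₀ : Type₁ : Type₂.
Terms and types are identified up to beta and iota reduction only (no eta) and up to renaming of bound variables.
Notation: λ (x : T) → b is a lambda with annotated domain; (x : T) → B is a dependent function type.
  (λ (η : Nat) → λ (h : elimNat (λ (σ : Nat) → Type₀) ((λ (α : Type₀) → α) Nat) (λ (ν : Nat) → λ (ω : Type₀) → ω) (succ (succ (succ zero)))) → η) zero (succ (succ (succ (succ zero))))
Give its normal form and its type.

normal form:
  zero
inferred type:
  Nat
observation: 2 normal-order steps separate the term from its normal form.


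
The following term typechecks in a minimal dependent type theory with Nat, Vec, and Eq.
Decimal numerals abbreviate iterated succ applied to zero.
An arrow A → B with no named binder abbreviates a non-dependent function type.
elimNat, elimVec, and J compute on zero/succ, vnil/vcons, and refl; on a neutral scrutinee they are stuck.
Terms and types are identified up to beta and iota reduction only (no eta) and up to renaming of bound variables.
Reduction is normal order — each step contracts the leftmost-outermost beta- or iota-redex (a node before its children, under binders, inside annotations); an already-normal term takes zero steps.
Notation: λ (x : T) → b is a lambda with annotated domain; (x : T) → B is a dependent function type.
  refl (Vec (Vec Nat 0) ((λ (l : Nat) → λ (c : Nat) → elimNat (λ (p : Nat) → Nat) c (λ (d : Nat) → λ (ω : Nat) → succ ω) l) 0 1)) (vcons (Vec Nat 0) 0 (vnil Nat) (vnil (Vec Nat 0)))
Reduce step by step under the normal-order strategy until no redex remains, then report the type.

normal-order reduction sequence:
  refl (Vec (Vec Nat 0) ((λ (l : Nat) → λ (c : Nat) → elimNat (λ (p : Nat) → Nat) c (λ (d : Nat) → λ (ω : Nat) → succ ω) l) 0 1)) (vcons (Vec Nat 0) 0 (vnil Nat) (vnil (Vec Nat 0)))
  ~> refl (Vec (Vec Nat 0) ((λ (l : Nat) → elimNat (λ (c : Nat) → Nat) l (λ (p : Nat) → λ (d : Nat) → succ d) 0) 1)) (vcons (Vec Nat 0) 0 (vnil Nat) (vnil (Vec Nat 0)))
  ~> refl (Vec (Vec Nat 0) (elimNat (λ (l : Nat) → Nat) 1 (λ (c : Nat) → λ (p : Nat) → succ p) 0)) (vcons (Vec Nat 0) 0 (vnil Nat) (vnil (Vec Nat 0)))
  ~> refl (Vec (Vec Nat 0) 1) (vcons (Vec Nat 0) 0 (vnil Nat) (vnil (Vec Nat 0)))
the term's type:
  Eq (Vec (Vec Nat 0) 1) (vcons (Vec Nat 0) 0 (vnil Nat) (vnil (Vec Nat 0))) (vcons (Vec Nat 0) 0 (vnil Nat) (vnil (Vec Nat 0)))


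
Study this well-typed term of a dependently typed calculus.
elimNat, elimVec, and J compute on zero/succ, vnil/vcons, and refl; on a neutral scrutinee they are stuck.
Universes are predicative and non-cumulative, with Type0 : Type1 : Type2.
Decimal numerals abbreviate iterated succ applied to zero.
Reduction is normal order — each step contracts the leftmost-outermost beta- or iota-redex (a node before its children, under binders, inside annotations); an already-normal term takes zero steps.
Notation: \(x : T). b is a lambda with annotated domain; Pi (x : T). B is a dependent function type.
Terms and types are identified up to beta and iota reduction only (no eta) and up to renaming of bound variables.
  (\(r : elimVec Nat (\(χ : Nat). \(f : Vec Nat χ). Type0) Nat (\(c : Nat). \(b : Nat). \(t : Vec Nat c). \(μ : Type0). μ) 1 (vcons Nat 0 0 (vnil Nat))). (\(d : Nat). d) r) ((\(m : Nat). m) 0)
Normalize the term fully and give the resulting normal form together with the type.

reduced normal form:
  0
inferred type:
  Nat
observation: reduction starts at a beta-redex, and 3 normal-order steps reach the normal form.


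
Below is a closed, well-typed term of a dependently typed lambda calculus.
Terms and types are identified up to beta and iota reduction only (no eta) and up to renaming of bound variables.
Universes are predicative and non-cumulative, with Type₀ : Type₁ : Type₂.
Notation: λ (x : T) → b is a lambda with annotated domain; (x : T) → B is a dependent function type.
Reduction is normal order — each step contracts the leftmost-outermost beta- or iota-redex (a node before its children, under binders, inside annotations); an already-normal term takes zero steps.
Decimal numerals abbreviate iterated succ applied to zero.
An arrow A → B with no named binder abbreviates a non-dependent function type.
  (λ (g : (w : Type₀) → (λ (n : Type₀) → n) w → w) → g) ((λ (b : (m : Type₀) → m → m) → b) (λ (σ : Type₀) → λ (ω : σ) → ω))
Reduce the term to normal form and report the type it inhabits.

resulting normal form:
  λ (g : Type₀) → λ (w : g) → w
the term's type:
  (g : Type₀) → g → g
observation: contracting a beta-redex first, the term normalizes in 2 steps.


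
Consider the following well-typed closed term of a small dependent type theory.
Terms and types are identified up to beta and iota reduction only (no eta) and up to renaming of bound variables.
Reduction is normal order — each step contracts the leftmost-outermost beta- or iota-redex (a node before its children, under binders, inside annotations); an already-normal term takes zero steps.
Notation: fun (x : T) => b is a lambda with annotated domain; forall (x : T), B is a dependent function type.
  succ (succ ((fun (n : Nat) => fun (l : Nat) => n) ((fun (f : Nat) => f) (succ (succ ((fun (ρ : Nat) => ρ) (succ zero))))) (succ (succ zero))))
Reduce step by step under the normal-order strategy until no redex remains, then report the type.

normal-order reduction:
  succ (succ ((fun (n : Nat) => fun (l : Nat) => n) ((fun (f : Nat) => f) (succ (succ ((fun (ρ : Nat) => ρ) (succ zero))))) (succ (succ zero))))
  ~> succ (succ ((fun (n : Nat) => (fun (l : Nat) => l) (succ (succ ((fun (f : Nat) => f) (succ zero))))) (succ (succ zero))))
  ~> succ (succ ((fun (n : Nat) => n) (succ (succ ((fun (l : Nat) => l) (succ zero))))))
  ~> succ (succ (succ (succ ((fun (n : Nat) => n) (succ zero)))))
  ~> succ (succ (succ (succ (succ zero))))
type:
  Nat


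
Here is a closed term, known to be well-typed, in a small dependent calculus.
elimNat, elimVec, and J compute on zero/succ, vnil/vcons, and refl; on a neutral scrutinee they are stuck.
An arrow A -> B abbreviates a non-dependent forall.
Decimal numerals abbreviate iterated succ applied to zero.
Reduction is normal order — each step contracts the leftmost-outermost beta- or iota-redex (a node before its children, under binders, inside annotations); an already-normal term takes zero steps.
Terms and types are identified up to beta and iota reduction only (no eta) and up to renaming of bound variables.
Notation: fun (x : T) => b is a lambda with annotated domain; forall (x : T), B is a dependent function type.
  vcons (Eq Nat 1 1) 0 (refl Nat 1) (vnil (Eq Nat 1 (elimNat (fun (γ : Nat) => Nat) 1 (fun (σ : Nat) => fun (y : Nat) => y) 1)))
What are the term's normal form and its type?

normal form:
  vcons (Eq Nat 1 1) 0 (refl Nat 1) (vnil (Eq Nat 1 1))
inferred type:
  Vec (Eq Nat 1 1) 1
observation: 4 normal-order steps normalize the term, beginning with an elimNat iota-redex.


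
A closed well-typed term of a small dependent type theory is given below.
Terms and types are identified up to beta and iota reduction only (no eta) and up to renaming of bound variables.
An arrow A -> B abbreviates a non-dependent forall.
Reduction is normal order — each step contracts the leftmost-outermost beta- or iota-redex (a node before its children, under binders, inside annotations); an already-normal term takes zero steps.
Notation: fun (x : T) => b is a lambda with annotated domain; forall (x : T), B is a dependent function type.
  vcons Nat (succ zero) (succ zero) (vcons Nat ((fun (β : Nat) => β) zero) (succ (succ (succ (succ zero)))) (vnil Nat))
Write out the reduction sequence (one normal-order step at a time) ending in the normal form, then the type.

normal-order reduction sequence:
  vcons Nat (succ zero) (succ zero) (vcons Nat ((fun (β : Nat) => β) zero) (succ (succ (succ (succ zero)))) (vnil Nat))
  ~> vcons Nat (succ zero) (succ zero) (vcons Nat zero (succ (succ (succ (succ zero)))) (vnil Nat))
type:
  Vec Nat (succ (succ zero))
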